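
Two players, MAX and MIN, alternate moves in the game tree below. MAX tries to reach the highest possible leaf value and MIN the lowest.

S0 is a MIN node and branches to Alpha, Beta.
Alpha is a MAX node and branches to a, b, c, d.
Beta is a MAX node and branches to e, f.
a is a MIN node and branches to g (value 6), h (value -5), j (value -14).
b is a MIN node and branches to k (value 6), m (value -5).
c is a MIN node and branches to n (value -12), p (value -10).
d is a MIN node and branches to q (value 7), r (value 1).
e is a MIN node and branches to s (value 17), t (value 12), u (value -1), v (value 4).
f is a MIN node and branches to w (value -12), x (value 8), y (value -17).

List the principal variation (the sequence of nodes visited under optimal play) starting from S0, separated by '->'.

S0 -> Beta -> e -> u

a (MIN): min(6, -5, -14) = -14
b (MIN): min(6, -5) = -5
c (MIN): min(-12, -10) = -12
d (MIN): min(7, 1) = 1
Alpha (MAX): max(-14, -5, -12, 1) = 1
e (MIN): min(17, 12, -1, 4) = -1
f (MIN): min(-12, 8, -17) = -17
Beta (MAX): max(-1, -17) = -1
S0 (MIN): min(1, -1) = -1
At S0, MIN picks Beta (lowest: -1).
At Beta, MAX picks e (highest: -1).
At e, MIN picks u (lowest: -1).
Terminal value -1.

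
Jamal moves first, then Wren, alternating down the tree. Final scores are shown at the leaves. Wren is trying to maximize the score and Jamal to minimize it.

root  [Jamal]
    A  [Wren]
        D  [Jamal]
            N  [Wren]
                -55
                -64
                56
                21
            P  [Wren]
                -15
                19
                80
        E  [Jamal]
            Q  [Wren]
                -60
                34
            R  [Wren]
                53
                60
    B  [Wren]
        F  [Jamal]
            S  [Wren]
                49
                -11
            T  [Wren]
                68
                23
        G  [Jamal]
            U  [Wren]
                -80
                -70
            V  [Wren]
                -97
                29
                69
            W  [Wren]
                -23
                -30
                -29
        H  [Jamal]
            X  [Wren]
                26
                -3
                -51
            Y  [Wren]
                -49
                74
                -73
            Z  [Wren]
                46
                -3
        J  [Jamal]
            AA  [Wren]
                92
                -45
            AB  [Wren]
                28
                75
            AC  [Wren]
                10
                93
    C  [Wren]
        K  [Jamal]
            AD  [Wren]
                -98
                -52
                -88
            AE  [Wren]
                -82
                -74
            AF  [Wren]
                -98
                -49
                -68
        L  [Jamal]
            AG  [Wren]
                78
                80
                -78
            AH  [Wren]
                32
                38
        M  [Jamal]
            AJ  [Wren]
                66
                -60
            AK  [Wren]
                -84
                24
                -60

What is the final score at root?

38

N (Wren): max(-55, -64, 56, 21) = 56
P (Wren): max(-15, 19, 80) = 80
D (Jamal): min(56, 80) = 56
Q (Wren): max(-60, 34) = 34
R (Wren): max(53, 60) = 60
E (Jamal): min(34, 60) = 34
A (Wren): max(56, 34) = 56
S (Wren): max(49, -11) = 49
T (Wren): max(68, 23) = 68
F (Jamal): min(49, 68) = 49
U (Wren): max(-80, -70) = -70
V (Wren): max(-97, 29, 69) = 69
W (Wren): max(-23, -30, -29) = -23
G (Jamal): min(-70, 69, -23) = -70
X (Wren): max(26, -3, -51) = 26
Y (Wren): max(-49, 74, -73) = 74
Z (Wren): max(46, -3) = 46
H (Jamal): min(26, 74, 46) = 26
AA (Wren): max(92, -45) = 92
AB (Wren): max(28, 75) = 75
AC (Wren): max(10, 93) = 93
J (Jamal): min(92, 75, 93) = 75
B (Wren): max(49, -70, 26, 75) = 75
AD (Wren): max(-98, -52, -88) = -52
AE (Wren): max(-82, -74) = -74
AF (Wren): max(-98, -49, -68) = -49
K (Jamal): min(-52, -74, -49) = -74
AG (Wren): max(78, 80, -78) = 80
AH (Wren): max(32, 38) = 38
L (Jamal): min(80, 38) = 38
AJ (Wren): max(66, -60) = 66
AK (Wren): max(-84, 24, -60) = 24
M (Jamal): min(66, 24) = 24
C (Wren): max(-74, 38, 24) = 38
root (Jamal): min(56, 75, 38) = 38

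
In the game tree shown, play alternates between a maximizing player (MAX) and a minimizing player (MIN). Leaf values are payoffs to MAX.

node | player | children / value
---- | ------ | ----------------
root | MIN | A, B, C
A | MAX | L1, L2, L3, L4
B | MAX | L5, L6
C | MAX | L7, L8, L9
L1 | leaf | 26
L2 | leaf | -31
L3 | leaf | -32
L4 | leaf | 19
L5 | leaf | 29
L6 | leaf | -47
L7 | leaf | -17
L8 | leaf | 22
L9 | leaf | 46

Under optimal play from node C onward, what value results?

C (MAX): max(-17, 22, 46) = 46

46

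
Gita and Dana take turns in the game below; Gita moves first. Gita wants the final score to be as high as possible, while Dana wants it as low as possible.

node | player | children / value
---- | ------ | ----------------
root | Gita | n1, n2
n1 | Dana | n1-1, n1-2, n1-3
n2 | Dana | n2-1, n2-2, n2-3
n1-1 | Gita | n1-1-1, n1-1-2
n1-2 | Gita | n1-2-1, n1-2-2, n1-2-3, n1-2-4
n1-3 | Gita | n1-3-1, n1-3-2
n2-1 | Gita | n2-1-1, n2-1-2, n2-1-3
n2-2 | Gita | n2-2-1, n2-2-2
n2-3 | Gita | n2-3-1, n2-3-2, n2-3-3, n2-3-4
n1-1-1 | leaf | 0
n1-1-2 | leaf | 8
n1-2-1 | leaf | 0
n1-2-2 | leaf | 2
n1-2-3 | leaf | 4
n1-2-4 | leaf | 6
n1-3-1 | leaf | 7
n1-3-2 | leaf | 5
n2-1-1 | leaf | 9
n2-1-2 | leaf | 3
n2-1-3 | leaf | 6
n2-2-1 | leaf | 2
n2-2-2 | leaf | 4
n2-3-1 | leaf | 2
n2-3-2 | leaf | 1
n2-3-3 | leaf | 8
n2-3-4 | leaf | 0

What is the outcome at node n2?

4

n2-1 (Gita): max(9, 3, 6) = 9
n2-2 (Gita): max(2, 4) = 4
n2-3 (Gita): max(2, 1, 8, 0) = 8
n2 (Dana): min(9, 4, 8) = 4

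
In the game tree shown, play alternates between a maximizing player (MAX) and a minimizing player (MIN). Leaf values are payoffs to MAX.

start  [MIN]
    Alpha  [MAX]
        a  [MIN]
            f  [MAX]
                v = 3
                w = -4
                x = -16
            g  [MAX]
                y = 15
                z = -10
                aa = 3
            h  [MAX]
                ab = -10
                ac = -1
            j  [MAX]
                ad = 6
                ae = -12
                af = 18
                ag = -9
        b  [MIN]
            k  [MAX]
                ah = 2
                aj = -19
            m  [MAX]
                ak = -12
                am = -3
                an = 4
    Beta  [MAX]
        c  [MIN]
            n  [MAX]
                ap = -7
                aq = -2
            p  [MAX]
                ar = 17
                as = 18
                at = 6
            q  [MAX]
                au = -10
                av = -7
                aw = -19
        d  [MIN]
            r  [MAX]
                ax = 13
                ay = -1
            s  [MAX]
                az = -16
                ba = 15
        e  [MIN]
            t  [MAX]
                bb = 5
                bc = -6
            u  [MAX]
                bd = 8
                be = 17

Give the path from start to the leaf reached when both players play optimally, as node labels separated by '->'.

f (MAX): max(3, -4, -16) = 3
g (MAX): max(15, -10, 3) = 15
h (MAX): max(-10, -1) = -1
j (MAX): max(6, -12, 18, -9) = 18
a (MIN): min(3, 15, -1, 18) = -1
k (MAX): max(2, -19) = 2
m (MAX): max(-12, -3, 4) = 4
b (MIN): min(2, 4) = 2
Alpha (MAX): max(-1, 2) = 2
n (MAX): max(-7, -2) = -2
p (MAX): max(17, 18, 6) = 18
q (MAX): max(-10, -7, -19) = -7
c (MIN): min(-2, 18, -7) = -7
r (MAX): max(13, -1) = 13
s (MAX): max(-16, 15) = 15
d (MIN): min(13, 15) = 13
t (MAX): max(5, -6) = 5
u (MAX): max(8, 17) = 17
e (MIN): min(5, 17) = 5
Beta (MAX): max(-7, 13, 5) = 13
start (MIN): min(2, 13) = 2
At start, MIN picks Alpha (lowest: 2).
At Alpha, MAX picks b (highest: 2).
At b, MIN picks k (lowest: 2).
At k, MAX picks ah (highest: 2).
Terminal value 2.

start -> Alpha -> b -> k -> ah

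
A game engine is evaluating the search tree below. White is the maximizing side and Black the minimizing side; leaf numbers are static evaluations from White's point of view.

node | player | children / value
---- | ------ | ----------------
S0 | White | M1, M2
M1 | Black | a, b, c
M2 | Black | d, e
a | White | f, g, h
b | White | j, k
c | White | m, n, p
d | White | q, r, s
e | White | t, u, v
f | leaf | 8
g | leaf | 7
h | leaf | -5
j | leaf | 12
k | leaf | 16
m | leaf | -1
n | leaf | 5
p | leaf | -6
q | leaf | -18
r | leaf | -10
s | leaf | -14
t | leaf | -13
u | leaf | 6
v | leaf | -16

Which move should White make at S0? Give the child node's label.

a (White): max(8, 7, -5) = 8
b (White): max(12, 16) = 16
c (White): max(-1, 5, -6) = 5
M1 (Black): min(8, 16, 5) = 5
d (White): max(-18, -10, -14) = -10
e (White): max(-13, 6, -16) = 6
M2 (Black): min(-10, 6) = -10
S0 (White): max(5, -10) = 5
White at S0 wants the highest of {M1=5, M2=-10}, so chooses M1.

M1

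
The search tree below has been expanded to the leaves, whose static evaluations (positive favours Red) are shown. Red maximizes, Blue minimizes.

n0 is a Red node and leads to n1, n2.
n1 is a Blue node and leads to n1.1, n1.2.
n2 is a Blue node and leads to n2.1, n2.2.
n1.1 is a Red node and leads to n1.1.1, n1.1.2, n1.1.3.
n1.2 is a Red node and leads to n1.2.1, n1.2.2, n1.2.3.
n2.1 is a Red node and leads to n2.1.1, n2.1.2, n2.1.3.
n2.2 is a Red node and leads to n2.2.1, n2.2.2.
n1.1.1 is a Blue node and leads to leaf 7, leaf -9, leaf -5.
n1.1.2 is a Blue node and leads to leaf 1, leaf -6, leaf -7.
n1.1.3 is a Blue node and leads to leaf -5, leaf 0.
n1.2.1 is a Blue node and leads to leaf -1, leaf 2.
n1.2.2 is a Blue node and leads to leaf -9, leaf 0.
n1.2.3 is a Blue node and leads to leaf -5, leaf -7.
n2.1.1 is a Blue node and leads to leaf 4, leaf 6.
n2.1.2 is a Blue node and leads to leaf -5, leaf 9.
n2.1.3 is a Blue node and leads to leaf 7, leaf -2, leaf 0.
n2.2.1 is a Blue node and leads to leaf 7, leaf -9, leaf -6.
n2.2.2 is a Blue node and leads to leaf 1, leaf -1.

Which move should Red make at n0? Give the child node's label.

n1.1.1 (Blue): min(7, -9, -5) = -9
n1.1.2 (Blue): min(1, -6, -7) = -7
n1.1.3 (Blue): min(-5, 0) = -5
n1.1 (Red): max(-9, -7, -5) = -5
n1.2.1 (Blue): min(-1, 2) = -1
n1.2.2 (Blue): min(-9, 0) = -9
n1.2.3 (Blue): min(-5, -7) = -7
n1.2 (Red): max(-1, -9, -7) = -1
n1 (Blue): min(-5, -1) = -5
n2.1.1 (Blue): min(4, 6) = 4
n2.1.2 (Blue): min(-5, 9) = -5
n2.1.3 (Blue): min(7, -2, 0) = -2
n2.1 (Red): max(4, -5, -2) = 4
n2.2.1 (Blue): min(7, -9, -6) = -9
n2.2.2 (Blue): min(1, -1) = -1
n2.2 (Red): max(-9, -1) = -1
n2 (Blue): min(4, -1) = -1
n0 (Red): max(-5, -1) = -1
Red at n0 wants the highest of {n1=-5, n2=-1}, so chooses n2.

n2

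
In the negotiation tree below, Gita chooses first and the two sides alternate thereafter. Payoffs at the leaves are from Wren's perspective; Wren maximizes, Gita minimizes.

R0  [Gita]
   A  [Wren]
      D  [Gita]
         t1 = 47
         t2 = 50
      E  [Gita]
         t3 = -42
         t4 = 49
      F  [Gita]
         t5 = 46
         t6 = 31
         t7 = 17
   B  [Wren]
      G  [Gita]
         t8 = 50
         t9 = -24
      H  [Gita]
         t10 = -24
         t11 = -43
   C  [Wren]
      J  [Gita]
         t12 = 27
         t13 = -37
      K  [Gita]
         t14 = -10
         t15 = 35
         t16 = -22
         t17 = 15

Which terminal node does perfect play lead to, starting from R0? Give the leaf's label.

t9

D (Gita): min(47, 50) = 47
E (Gita): min(-42, 49) = -42
F (Gita): min(46, 31, 17) = 17
A (Wren): max(47, -42, 17) = 47
G (Gita): min(50, -24) = -24
H (Gita): min(-24, -43) = -43
B (Wren): max(-24, -43) = -24
J (Gita): min(27, -37) = -37
K (Gita): min(-10, 35, -22, 15) = -22
C (Wren): max(-37, -22) = -22
R0 (Gita): min(47, -24, -22) = -24
At R0, Gita picks B (lowest: -24).
At B, Wren picks G (highest: -24).
At G, Gita picks t9 (lowest: -24).
Terminal value -24.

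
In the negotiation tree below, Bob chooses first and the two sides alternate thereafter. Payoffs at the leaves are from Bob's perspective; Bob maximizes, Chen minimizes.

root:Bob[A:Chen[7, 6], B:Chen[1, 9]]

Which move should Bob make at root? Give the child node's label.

A (Chen): min(7, 6) = 6
B (Chen): min(1, 9) = 1
root (Bob): max(6, 1) = 6
Bob at root wants the highest of {A=6, B=1}, so chooses A.

A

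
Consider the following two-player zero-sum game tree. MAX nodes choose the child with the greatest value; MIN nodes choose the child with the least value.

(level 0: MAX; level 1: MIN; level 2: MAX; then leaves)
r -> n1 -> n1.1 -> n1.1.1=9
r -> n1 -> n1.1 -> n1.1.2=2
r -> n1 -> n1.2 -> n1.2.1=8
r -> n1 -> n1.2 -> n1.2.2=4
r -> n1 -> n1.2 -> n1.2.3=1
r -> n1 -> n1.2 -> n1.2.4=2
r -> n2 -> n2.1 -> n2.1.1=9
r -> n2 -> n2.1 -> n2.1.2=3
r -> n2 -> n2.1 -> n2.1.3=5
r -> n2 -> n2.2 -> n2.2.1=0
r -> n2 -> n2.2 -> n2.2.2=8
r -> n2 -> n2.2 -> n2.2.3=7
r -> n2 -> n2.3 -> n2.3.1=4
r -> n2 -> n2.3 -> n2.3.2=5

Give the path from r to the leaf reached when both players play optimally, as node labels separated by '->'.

r -> n1 -> n1.2 -> n1.2.1

n1.1 (MAX): max(9, 2) = 9
n1.2 (MAX): max(8, 4, 1, 2) = 8
n1 (MIN): min(9, 8) = 8
n2.1 (MAX): max(9, 3, 5) = 9
n2.2 (MAX): max(0, 8, 7) = 8
n2.3 (MAX): max(4, 5) = 5
n2 (MIN): min(9, 8, 5) = 5
r (MAX): max(8, 5) = 8
At r, MAX picks n1 (highest: 8).
At n1, MIN picks n1.2 (lowest: 8).
At n1.2, MAX picks n1.2.1 (highest: 8).
Terminal value 8.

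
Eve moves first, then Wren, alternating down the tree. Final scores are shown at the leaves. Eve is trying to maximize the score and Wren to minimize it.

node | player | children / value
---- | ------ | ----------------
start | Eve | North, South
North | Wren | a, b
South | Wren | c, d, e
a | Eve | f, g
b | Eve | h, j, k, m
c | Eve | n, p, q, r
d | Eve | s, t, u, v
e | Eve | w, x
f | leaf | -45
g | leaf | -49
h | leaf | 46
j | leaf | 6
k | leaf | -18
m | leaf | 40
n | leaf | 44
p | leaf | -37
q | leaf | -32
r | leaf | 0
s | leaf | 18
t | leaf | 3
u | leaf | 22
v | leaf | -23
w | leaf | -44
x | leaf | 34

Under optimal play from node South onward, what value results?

22

c (Eve): max(44, -37, -32, 0) = 44
d (Eve): max(18, 3, 22, -23) = 22
e (Eve): max(-44, 34) = 34
South (Wren): min(44, 22, 34) = 22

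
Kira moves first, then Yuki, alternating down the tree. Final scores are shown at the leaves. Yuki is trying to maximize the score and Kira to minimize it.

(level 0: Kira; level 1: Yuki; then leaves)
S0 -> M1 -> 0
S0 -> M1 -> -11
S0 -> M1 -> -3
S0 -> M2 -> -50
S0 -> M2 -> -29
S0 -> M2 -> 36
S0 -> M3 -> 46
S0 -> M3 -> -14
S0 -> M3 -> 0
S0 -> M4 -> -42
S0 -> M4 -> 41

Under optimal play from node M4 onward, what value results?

M4 (Yuki): max(-42, 41) = 41

41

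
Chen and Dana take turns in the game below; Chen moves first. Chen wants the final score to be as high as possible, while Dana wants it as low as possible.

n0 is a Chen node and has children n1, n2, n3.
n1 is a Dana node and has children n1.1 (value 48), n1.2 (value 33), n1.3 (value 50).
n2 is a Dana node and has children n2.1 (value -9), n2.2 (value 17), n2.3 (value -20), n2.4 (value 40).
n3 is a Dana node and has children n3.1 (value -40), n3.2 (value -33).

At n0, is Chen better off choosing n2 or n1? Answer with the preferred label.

n2 (Dana): min(-9, 17, -20, 40) = -20
n1 (Dana): min(48, 33, 50) = 33
Chen prefers the higher value; n2=-20, n1=33. n1 is better since 33 > -20.

n1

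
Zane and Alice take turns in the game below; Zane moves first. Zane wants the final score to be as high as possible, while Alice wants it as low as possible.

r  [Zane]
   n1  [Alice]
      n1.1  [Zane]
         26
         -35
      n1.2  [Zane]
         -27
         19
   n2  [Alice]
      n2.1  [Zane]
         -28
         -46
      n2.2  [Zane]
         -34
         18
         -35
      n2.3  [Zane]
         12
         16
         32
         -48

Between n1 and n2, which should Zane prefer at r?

n1

n1.1 (Zane): max(26, -35) = 26
n1.2 (Zane): max(-27, 19) = 19
n1 (Alice): min(26, 19) = 19
n2.1 (Zane): max(-28, -46) = -28
n2.2 (Zane): max(-34, 18, -35) = 18
n2.3 (Zane): max(12, 16, 32, -48) = 32
n2 (Alice): min(-28, 18, 32) = -28
Zane prefers the higher value; n1=19, n2=-28. n1 is better since 19 > -28.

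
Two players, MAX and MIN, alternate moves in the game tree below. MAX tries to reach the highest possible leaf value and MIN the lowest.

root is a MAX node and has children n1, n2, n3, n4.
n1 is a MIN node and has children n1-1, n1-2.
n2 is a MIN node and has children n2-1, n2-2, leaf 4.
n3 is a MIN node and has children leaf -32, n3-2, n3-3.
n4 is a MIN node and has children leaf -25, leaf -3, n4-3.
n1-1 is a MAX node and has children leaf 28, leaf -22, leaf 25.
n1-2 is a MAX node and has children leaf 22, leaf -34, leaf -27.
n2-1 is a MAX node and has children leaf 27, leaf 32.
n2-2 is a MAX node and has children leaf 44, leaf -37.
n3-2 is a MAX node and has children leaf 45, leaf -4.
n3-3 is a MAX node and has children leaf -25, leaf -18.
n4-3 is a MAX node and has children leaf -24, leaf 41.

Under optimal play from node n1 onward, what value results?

22

n1-1 (MAX): max(28, -22, 25) = 28
n1-2 (MAX): max(22, -34, -27) = 22
n1 (MIN): min(28, 22) = 22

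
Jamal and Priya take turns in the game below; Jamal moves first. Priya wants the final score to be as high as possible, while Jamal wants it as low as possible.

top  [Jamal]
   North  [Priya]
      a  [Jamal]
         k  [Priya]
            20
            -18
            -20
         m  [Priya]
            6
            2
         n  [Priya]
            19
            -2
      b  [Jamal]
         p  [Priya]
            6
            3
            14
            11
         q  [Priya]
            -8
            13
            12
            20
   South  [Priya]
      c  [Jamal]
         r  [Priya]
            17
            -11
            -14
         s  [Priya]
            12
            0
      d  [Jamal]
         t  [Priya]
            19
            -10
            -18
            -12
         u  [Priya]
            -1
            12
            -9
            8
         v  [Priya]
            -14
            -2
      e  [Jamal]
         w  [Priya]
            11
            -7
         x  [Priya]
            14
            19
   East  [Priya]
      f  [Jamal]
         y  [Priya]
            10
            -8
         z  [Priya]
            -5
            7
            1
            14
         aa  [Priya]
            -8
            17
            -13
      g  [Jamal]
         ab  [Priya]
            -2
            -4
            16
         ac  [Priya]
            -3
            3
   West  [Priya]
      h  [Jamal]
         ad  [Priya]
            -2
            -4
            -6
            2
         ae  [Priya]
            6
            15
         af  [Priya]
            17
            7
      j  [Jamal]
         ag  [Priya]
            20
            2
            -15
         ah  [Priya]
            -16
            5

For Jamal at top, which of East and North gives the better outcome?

y (Priya): max(10, -8) = 10
z (Priya): max(-5, 7, 1, 14) = 14
aa (Priya): max(-8, 17, -13) = 17
f (Jamal): min(10, 14, 17) = 10
ab (Priya): max(-2, -4, 16) = 16
ac (Priya): max(-3, 3) = 3
g (Jamal): min(16, 3) = 3
East (Priya): max(10, 3) = 10
k (Priya): max(20, -18, -20) = 20
m (Priya): max(6, 2) = 6
n (Priya): max(19, -2) = 19
a (Jamal): min(20, 6, 19) = 6
p (Priya): max(6, 3, 14, 11) = 14
q (Priya): max(-8, 13, 12, 20) = 20
b (Jamal): min(14, 20) = 14
North (Priya): max(6, 14) = 14
Jamal prefers the lower value; East=10, North=14. East is better since 10 < 14.

East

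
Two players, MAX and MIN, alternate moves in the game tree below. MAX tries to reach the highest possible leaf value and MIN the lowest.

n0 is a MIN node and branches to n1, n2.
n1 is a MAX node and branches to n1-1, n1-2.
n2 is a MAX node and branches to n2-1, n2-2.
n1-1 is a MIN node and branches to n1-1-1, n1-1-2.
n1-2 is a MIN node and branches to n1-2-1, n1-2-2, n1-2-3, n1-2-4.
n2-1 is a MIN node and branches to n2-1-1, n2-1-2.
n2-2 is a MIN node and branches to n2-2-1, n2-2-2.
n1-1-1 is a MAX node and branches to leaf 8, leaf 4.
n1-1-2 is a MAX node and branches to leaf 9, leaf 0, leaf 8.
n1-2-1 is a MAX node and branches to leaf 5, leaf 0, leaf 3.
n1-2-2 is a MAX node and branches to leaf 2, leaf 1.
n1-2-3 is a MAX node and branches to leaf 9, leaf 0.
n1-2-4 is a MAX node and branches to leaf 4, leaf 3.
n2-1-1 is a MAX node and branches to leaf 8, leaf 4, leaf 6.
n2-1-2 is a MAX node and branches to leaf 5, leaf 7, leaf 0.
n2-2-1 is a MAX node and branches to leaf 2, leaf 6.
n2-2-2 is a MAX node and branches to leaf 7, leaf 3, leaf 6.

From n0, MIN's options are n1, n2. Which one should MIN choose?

n2

n1-1-1 (MAX): max(8, 4) = 8
n1-1-2 (MAX): max(9, 0, 8) = 9
n1-1 (MIN): min(8, 9) = 8
n1-2-1 (MAX): max(5, 0, 3) = 5
n1-2-2 (MAX): max(2, 1) = 2
n1-2-3 (MAX): max(9, 0) = 9
n1-2-4 (MAX): max(4, 3) = 4
n1-2 (MIN): min(5, 2, 9, 4) = 2
n1 (MAX): max(8, 2) = 8
n2-1-1 (MAX): max(8, 4, 6) = 8
n2-1-2 (MAX): max(5, 7, 0) = 7
n2-1 (MIN): min(8, 7) = 7
n2-2-1 (MAX): max(2, 6) = 6
n2-2-2 (MAX): max(7, 3, 6) = 7
n2-2 (MIN): min(6, 7) = 6
n2 (MAX): max(7, 6) = 7
n0 (MIN): min(8, 7) = 7
MIN at n0 wants the lowest of {n1=8, n2=7}, so chooses n2.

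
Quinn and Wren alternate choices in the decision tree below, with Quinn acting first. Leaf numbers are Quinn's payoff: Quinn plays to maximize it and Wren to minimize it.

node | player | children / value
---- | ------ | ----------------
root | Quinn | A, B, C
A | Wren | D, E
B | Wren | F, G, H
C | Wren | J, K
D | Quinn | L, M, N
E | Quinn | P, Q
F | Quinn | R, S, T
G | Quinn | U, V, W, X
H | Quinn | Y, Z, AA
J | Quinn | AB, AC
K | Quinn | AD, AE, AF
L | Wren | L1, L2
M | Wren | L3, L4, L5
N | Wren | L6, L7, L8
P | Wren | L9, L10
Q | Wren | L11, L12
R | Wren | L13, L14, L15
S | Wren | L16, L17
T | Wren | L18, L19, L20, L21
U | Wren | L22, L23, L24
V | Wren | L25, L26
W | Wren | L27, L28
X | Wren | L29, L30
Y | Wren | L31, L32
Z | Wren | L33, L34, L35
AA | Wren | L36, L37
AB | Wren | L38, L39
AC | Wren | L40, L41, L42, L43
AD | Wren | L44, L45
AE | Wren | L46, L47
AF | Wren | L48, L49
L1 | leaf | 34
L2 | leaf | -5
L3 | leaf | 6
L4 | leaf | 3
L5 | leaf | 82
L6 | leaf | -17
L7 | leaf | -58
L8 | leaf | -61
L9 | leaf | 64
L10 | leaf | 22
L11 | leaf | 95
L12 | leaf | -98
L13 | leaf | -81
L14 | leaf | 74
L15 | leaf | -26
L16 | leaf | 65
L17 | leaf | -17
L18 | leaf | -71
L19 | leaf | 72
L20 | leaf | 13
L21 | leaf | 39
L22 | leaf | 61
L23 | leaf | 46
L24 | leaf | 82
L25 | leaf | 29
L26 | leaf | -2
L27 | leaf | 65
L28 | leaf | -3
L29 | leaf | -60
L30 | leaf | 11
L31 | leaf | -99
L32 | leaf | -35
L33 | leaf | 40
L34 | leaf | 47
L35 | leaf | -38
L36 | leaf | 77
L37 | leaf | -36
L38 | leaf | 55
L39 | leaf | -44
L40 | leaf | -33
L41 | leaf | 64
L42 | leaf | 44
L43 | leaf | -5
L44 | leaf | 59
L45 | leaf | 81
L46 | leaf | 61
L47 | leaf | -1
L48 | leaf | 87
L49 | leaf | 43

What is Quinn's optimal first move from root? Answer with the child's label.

L (Wren): min(34, -5) = -5
M (Wren): min(6, 3, 82) = 3
N (Wren): min(-17, -58, -61) = -61
D (Quinn): max(-5, 3, -61) = 3
P (Wren): min(64, 22) = 22
Q (Wren): min(95, -98) = -98
E (Quinn): max(22, -98) = 22
A (Wren): min(3, 22) = 3
R (Wren): min(-81, 74, -26) = -81
S (Wren): min(65, -17) = -17
T (Wren): min(-71, 72, 13, 39) = -71
F (Quinn): max(-81, -17, -71) = -17
U (Wren): min(61, 46, 82) = 46
V (Wren): min(29, -2) = -2
W (Wren): min(65, -3) = -3
X (Wren): min(-60, 11) = -60
G (Quinn): max(46, -2, -3, -60) = 46
Y (Wren): min(-99, -35) = -99
Z (Wren): min(40, 47, -38) = -38
AA (Wren): min(77, -36) = -36
H (Quinn): max(-99, -38, -36) = -36
B (Wren): min(-17, 46, -36) = -36
AB (Wren): min(55, -44) = -44
AC (Wren): min(-33, 64, 44, -5) = -33
J (Quinn): max(-44, -33) = -33
AD (Wren): min(59, 81) = 59
AE (Wren): min(61, -1) = -1
AF (Wren): min(87, 43) = 43
K (Quinn): max(59, -1, 43) = 59
C (Wren): min(-33, 59) = -33
root (Quinn): max(3, -36, -33) = 3
Quinn at root wants the highest of {A=3, B=-36, C=-33}, so chooses A.

A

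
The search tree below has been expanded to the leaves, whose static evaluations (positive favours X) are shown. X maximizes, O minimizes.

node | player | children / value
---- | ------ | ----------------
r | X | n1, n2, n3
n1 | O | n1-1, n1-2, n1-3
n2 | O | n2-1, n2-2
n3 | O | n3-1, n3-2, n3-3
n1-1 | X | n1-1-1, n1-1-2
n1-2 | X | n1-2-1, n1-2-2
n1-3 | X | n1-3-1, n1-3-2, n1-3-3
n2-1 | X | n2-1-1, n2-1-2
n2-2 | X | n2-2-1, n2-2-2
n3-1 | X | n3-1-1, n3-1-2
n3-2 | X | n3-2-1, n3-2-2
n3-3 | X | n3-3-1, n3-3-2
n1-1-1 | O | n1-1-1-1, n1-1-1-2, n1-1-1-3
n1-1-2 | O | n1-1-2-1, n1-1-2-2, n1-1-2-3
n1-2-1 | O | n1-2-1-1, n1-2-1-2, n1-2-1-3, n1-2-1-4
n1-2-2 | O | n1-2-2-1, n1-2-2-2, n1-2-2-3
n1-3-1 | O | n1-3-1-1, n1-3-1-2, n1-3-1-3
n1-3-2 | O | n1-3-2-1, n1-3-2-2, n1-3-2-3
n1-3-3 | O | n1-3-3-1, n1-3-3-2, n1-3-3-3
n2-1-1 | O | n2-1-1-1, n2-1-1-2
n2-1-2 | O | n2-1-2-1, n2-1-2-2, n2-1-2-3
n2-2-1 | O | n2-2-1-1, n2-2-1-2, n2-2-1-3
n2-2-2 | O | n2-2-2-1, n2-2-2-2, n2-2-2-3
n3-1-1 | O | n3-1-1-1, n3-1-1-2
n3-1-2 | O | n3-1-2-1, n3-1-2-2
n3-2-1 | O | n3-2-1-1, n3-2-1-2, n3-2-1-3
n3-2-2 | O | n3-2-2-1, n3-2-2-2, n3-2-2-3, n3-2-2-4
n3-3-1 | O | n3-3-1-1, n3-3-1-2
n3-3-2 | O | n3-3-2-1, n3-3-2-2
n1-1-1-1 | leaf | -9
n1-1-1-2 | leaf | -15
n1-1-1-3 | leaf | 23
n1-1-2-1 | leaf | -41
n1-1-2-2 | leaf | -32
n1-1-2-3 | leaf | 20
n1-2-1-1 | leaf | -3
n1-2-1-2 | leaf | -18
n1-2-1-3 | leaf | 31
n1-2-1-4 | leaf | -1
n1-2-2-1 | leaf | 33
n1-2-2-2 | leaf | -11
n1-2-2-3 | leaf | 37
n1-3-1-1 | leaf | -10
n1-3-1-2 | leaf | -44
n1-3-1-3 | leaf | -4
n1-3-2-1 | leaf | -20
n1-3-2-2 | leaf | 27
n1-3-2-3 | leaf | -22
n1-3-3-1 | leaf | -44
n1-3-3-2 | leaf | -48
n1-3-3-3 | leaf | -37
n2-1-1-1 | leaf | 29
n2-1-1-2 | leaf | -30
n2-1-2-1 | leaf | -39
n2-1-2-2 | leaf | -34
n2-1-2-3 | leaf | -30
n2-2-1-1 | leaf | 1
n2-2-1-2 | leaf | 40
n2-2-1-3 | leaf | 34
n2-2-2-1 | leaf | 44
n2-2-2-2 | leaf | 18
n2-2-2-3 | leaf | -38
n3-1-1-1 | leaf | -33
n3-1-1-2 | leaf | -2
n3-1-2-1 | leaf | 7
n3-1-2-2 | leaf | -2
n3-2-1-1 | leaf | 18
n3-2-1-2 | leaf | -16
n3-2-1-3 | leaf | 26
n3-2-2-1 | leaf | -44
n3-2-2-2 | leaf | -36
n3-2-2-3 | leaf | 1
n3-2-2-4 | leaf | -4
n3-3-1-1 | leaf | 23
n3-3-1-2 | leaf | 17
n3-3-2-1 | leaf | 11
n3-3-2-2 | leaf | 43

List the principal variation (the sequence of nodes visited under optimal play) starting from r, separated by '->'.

n1-1-1 (O): min(-9, -15, 23) = -15
n1-1-2 (O): min(-41, -32, 20) = -41
n1-1 (X): max(-15, -41) = -15
n1-2-1 (O): min(-3, -18, 31, -1) = -18
n1-2-2 (O): min(33, -11, 37) = -11
n1-2 (X): max(-18, -11) = -11
n1-3-1 (O): min(-10, -44, -4) = -44
n1-3-2 (O): min(-20, 27, -22) = -22
n1-3-3 (O): min(-44, -48, -37) = -48
n1-3 (X): max(-44, -22, -48) = -22
n1 (O): min(-15, -11, -22) = -22
n2-1-1 (O): min(29, -30) = -30
n2-1-2 (O): min(-39, -34, -30) = -39
n2-1 (X): max(-30, -39) = -30
n2-2-1 (O): min(1, 40, 34) = 1
n2-2-2 (O): min(44, 18, -38) = -38
n2-2 (X): max(1, -38) = 1
n2 (O): min(-30, 1) = -30
n3-1-1 (O): min(-33, -2) = -33
n3-1-2 (O): min(7, -2) = -2
n3-1 (X): max(-33, -2) = -2
n3-2-1 (O): min(18, -16, 26) = -16
n3-2-2 (O): min(-44, -36, 1, -4) = -44
n3-2 (X): max(-16, -44) = -16
n3-3-1 (O): min(23, 17) = 17
n3-3-2 (O): min(11, 43) = 11
n3-3 (X): max(17, 11) = 17
n3 (O): min(-2, -16, 17) = -16
r (X): max(-22, -30, -16) = -16
At r, X picks n3 (highest: -16).
At n3, O picks n3-2 (lowest: -16).
At n3-2, X picks n3-2-1 (highest: -16).
At n3-2-1, O picks n3-2-1-2 (lowest: -16).
Terminal value -16.

r -> n3 -> n3-2 -> n3-2-1 -> n3-2-1-2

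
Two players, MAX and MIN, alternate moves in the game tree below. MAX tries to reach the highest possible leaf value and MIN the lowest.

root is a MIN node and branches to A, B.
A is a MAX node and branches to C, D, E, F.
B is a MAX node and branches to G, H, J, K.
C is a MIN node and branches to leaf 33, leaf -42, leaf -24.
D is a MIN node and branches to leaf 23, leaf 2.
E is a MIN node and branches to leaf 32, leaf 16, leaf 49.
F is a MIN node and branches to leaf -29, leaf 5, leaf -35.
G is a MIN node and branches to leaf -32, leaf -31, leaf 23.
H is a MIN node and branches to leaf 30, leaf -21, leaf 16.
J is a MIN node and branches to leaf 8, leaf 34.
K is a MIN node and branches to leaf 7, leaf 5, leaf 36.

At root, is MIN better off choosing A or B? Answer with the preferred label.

B

C (MIN): min(33, -42, -24) = -42
D (MIN): min(23, 2) = 2
E (MIN): min(32, 16, 49) = 16
F (MIN): min(-29, 5, -35) = -35
A (MAX): max(-42, 2, 16, -35) = 16
G (MIN): min(-32, -31, 23) = -32
H (MIN): min(30, -21, 16) = -21
J (MIN): min(8, 34) = 8
K (MIN): min(7, 5, 36) = 5
B (MAX): max(-32, -21, 8, 5) = 8
MIN prefers the lower value; A=16, B=8. B is better since 8 < 16.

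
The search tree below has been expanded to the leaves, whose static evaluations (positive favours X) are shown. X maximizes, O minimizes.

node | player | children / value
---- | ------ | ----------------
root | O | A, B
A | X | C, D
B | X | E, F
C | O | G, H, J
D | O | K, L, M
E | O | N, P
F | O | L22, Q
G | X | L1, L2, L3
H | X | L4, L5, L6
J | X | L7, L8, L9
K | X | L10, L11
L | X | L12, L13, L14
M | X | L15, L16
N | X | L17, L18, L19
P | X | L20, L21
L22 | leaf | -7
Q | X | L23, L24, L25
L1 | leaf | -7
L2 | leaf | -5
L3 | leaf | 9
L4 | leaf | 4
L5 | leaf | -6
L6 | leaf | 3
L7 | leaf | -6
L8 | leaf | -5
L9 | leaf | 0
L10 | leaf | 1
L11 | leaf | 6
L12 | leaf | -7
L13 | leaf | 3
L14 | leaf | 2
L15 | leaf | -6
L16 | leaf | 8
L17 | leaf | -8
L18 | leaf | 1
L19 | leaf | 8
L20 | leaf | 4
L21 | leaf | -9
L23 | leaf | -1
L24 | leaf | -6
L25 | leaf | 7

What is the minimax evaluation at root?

G (X): max(-7, -5, 9) = 9
H (X): max(4, -6, 3) = 4
J (X): max(-6, -5, 0) = 0
C (O): min(9, 4, 0) = 0
K (X): max(1, 6) = 6
L (X): max(-7, 3, 2) = 3
M (X): max(-6, 8) = 8
D (O): min(6, 3, 8) = 3
A (X): max(0, 3) = 3
N (X): max(-8, 1, 8) = 8
P (X): max(4, -9) = 4
E (O): min(8, 4) = 4
Q (X): max(-1, -6, 7) = 7
F (O): min(-7, 7) = -7
B (X): max(4, -7) = 4
root (O): min(3, 4) = 3

3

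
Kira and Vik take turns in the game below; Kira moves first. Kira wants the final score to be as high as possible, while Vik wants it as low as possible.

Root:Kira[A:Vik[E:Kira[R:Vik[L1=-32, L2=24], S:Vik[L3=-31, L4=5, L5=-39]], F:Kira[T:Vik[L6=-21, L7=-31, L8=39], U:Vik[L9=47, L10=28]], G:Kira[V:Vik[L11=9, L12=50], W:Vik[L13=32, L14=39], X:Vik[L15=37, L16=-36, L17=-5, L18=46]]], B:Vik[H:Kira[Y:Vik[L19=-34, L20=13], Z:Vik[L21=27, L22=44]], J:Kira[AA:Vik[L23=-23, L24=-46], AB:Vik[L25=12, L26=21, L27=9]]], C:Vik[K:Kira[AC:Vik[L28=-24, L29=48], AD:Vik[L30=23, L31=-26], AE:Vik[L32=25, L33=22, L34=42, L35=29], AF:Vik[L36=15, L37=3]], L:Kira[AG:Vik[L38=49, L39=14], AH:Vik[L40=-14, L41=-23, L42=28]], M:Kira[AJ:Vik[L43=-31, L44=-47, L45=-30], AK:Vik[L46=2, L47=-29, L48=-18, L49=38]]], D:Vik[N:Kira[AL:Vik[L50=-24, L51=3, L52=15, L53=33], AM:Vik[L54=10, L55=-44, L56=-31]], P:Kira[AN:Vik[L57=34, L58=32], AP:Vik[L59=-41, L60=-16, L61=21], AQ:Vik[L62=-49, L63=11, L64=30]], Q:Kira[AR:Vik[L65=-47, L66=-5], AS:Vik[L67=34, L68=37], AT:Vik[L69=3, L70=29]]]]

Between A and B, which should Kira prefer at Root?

B

R (Vik): min(-32, 24) = -32
S (Vik): min(-31, 5, -39) = -39
E (Kira): max(-32, -39) = -32
T (Vik): min(-21, -31, 39) = -31
U (Vik): min(47, 28) = 28
F (Kira): max(-31, 28) = 28
V (Vik): min(9, 50) = 9
W (Vik): min(32, 39) = 32
X (Vik): min(37, -36, -5, 46) = -36
G (Kira): max(9, 32, -36) = 32
A (Vik): min(-32, 28, 32) = -32
Y (Vik): min(-34, 13) = -34
Z (Vik): min(27, 44) = 27
H (Kira): max(-34, 27) = 27
AA (Vik): min(-23, -46) = -46
AB (Vik): min(12, 21, 9) = 9
J (Kira): max(-46, 9) = 9
B (Vik): min(27, 9) = 9
Kira prefers the higher value; A=-32, B=9. B is better since 9 > -32.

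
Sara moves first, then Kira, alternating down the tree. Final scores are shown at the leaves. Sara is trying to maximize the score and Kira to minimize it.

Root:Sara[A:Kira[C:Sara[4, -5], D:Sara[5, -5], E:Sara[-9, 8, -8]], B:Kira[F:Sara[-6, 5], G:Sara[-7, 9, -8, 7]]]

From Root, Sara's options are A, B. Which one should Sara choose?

C (Sara): max(4, -5) = 4
D (Sara): max(5, -5) = 5
E (Sara): max(-9, 8, -8) = 8
A (Kira): min(4, 5, 8) = 4
F (Sara): max(-6, 5) = 5
G (Sara): max(-7, 9, -8, 7) = 9
B (Kira): min(5, 9) = 5
Root (Sara): max(4, 5) = 5
Sara at Root wants the highest of {A=4, B=5}, so chooses B.

B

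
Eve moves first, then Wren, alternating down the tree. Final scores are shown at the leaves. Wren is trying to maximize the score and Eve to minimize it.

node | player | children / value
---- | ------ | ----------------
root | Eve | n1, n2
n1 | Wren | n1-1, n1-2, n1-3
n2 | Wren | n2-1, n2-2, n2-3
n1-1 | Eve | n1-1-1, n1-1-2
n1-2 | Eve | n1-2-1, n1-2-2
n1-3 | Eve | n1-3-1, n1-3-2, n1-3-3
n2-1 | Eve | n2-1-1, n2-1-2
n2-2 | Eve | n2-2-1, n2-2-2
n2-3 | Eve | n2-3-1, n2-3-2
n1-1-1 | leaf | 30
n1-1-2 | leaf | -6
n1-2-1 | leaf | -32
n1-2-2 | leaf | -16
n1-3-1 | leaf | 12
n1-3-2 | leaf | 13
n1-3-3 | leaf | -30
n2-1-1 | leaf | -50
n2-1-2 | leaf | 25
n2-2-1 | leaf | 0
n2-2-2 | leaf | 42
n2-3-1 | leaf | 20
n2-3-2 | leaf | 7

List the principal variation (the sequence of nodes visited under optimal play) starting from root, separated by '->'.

n1-1 (Eve): min(30, -6) = -6
n1-2 (Eve): min(-32, -16) = -32
n1-3 (Eve): min(12, 13, -30) = -30
n1 (Wren): max(-6, -32, -30) = -6
n2-1 (Eve): min(-50, 25) = -50
n2-2 (Eve): min(0, 42) = 0
n2-3 (Eve): min(20, 7) = 7
n2 (Wren): max(-50, 0, 7) = 7
root (Eve): min(-6, 7) = -6
At root, Eve picks n1 (lowest: -6).
At n1, Wren picks n1-1 (highest: -6).
At n1-1, Eve picks n1-1-2 (lowest: -6).
Terminal value -6.

root -> n1 -> n1-1 -> n1-1-2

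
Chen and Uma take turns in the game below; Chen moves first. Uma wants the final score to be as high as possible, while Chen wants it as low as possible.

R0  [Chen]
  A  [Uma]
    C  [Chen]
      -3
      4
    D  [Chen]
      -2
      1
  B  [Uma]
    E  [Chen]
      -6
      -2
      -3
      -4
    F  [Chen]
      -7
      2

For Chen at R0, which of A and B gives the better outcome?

B

C (Chen): min(-3, 4) = -3
D (Chen): min(-2, 1) = -2
A (Uma): max(-3, -2) = -2
E (Chen): min(-6, -2, -3, -4) = -6
F (Chen): min(-7, 2) = -7
B (Uma): max(-6, -7) = -6
Chen prefers the lower value; A=-2, B=-6. B is better since -6 < -2.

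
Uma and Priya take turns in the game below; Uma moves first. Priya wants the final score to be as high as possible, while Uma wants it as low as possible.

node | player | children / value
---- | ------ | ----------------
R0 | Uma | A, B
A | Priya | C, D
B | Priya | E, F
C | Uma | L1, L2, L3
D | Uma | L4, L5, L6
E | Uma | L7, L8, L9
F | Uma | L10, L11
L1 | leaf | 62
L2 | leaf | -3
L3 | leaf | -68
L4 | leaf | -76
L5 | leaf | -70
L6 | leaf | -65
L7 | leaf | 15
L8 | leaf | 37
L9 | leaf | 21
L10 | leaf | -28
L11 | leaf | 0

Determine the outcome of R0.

-68

C (Uma): min(62, -3, -68) = -68
D (Uma): min(-76, -70, -65) = -76
A (Priya): max(-68, -76) = -68
E (Uma): min(15, 37, 21) = 15
F (Uma): min(-28, 0) = -28
B (Priya): max(15, -28) = 15
R0 (Uma): min(-68, 15) = -68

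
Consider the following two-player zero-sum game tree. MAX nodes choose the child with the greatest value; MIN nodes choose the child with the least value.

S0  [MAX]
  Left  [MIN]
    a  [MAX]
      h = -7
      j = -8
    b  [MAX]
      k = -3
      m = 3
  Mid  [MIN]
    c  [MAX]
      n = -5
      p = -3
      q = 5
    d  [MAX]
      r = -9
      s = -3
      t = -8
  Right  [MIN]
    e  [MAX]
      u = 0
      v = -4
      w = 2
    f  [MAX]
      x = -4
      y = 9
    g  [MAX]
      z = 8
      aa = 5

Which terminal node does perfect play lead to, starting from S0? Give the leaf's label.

a (MAX): max(-7, -8) = -7
b (MAX): max(-3, 3) = 3
Left (MIN): min(-7, 3) = -7
c (MAX): max(-5, -3, 5) = 5
d (MAX): max(-9, -3, -8) = -3
Mid (MIN): min(5, -3) = -3
e (MAX): max(0, -4, 2) = 2
f (MAX): max(-4, 9) = 9
g (MAX): max(8, 5) = 8
Right (MIN): min(2, 9, 8) = 2
S0 (MAX): max(-7, -3, 2) = 2
At S0, MAX picks Right (highest: 2).
At Right, MIN picks e (lowest: 2).
At e, MAX picks w (highest: 2).
Terminal value 2.

w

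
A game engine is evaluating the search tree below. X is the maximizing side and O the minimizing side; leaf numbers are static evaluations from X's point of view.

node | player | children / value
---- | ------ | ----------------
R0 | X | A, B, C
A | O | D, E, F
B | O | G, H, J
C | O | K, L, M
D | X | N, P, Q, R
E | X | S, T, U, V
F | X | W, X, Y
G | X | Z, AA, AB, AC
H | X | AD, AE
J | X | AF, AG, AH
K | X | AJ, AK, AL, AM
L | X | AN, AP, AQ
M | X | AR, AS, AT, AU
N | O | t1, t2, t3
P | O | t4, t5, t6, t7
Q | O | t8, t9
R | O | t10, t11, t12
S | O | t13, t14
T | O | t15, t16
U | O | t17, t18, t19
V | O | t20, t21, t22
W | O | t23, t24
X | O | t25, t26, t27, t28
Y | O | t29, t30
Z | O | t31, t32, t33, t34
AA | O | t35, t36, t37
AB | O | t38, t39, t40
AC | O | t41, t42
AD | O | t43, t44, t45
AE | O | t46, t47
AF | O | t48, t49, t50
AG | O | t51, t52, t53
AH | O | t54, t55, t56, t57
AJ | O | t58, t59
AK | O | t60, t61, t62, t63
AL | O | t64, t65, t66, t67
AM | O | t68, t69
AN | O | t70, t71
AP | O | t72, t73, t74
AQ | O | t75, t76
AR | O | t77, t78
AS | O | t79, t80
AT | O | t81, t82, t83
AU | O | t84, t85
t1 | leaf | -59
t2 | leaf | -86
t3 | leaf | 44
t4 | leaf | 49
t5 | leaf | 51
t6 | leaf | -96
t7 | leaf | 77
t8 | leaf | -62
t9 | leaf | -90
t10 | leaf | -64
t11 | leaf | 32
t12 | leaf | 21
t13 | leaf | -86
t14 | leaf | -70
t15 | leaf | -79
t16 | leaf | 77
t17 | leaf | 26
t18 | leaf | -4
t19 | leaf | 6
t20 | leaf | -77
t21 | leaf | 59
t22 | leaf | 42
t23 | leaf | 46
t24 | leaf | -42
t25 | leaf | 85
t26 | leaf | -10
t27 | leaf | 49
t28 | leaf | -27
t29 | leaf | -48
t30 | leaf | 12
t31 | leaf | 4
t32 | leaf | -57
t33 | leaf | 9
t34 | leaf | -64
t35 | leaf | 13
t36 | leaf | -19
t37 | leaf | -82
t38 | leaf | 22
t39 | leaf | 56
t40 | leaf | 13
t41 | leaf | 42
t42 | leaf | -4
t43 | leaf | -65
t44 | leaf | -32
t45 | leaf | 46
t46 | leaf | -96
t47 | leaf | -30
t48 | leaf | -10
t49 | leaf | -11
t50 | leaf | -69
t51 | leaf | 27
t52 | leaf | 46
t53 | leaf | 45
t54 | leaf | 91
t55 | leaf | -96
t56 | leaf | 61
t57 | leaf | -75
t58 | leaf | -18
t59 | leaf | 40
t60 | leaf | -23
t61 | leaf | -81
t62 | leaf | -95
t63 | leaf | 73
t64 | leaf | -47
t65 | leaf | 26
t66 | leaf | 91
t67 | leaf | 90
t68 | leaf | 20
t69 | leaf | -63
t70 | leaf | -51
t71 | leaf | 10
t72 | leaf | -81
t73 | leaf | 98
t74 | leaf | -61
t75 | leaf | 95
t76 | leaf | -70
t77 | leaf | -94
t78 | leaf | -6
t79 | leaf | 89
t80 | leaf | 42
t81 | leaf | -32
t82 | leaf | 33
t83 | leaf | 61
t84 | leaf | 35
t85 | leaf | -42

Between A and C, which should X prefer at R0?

C

N (O): min(-59, -86, 44) = -86
P (O): min(49, 51, -96, 77) = -96
Q (O): min(-62, -90) = -90
R (O): min(-64, 32, 21) = -64
D (X): max(-86, -96, -90, -64) = -64
S (O): min(-86, -70) = -86
T (O): min(-79, 77) = -79
U (O): min(26, -4, 6) = -4
V (O): min(-77, 59, 42) = -77
E (X): max(-86, -79, -4, -77) = -4
W (O): min(46, -42) = -42
X (O): min(85, -10, 49, -27) = -27
Y (O): min(-48, 12) = -48
F (X): max(-42, -27, -48) = -27
A (O): min(-64, -4, -27) = -64
AJ (O): min(-18, 40) = -18
AK (O): min(-23, -81, -95, 73) = -95
AL (O): min(-47, 26, 91, 90) = -47
AM (O): min(20, -63) = -63
K (X): max(-18, -95, -47, -63) = -18
AN (O): min(-51, 10) = -51
AP (O): min(-81, 98, -61) = -81
AQ (O): min(95, -70) = -70
L (X): max(-51, -81, -70) = -51
AR (O): min(-94, -6) = -94
AS (O): min(89, 42) = 42
AT (O): min(-32, 33, 61) = -32
AU (O): min(35, -42) = -42
M (X): max(-94, 42, -32, -42) = 42
C (O): min(-18, -51, 42) = -51
X prefers the higher value; A=-64, C=-51. C is better since -51 > -64.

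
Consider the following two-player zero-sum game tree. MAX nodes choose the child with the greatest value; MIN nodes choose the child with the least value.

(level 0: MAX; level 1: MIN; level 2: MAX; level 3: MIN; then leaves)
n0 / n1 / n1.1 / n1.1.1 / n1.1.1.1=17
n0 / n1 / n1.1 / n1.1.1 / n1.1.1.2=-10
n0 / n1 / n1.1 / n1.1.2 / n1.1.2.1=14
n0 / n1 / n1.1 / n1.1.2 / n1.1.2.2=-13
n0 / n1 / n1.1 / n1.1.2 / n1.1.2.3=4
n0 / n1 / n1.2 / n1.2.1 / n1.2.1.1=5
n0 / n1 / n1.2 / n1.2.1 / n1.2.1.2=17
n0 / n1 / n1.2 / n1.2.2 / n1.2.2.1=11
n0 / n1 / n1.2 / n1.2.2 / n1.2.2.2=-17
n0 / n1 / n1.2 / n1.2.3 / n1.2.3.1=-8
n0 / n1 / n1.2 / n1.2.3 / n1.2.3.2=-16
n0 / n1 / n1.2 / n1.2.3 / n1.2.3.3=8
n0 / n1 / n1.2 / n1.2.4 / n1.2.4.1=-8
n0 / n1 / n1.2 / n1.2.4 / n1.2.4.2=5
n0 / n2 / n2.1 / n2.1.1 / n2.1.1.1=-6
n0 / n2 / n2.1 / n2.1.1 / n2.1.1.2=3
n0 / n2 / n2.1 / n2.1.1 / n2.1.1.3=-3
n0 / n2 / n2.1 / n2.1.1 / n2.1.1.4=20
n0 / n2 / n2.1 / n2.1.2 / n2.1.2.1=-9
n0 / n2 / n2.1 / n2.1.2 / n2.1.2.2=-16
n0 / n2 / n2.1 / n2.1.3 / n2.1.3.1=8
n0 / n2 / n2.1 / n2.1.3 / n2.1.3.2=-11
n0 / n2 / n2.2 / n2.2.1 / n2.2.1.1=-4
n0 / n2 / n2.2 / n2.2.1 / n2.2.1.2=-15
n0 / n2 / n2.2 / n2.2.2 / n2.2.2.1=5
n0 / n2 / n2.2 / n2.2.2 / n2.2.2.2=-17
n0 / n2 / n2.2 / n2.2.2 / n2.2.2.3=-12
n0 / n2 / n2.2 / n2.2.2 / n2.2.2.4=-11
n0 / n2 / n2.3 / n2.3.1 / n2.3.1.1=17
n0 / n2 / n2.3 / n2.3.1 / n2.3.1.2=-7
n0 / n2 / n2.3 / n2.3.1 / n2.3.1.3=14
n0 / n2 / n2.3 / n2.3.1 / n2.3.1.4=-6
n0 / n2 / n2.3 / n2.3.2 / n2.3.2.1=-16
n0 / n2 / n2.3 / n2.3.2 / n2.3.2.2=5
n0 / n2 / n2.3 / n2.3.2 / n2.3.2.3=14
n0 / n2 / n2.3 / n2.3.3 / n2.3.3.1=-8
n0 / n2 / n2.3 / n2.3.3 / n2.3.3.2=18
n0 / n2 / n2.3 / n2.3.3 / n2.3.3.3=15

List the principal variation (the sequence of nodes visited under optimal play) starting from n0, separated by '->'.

n0 -> n1 -> n1.1 -> n1.1.1 -> n1.1.1.2

n1.1.1 (MIN): min(17, -10) = -10
n1.1.2 (MIN): min(14, -13, 4) = -13
n1.1 (MAX): max(-10, -13) = -10
n1.2.1 (MIN): min(5, 17) = 5
n1.2.2 (MIN): min(11, -17) = -17
n1.2.3 (MIN): min(-8, -16, 8) = -16
n1.2.4 (MIN): min(-8, 5) = -8
n1.2 (MAX): max(5, -17, -16, -8) = 5
n1 (MIN): min(-10, 5) = -10
n2.1.1 (MIN): min(-6, 3, -3, 20) = -6
n2.1.2 (MIN): min(-9, -16) = -16
n2.1.3 (MIN): min(8, -11) = -11
n2.1 (MAX): max(-6, -16, -11) = -6
n2.2.1 (MIN): min(-4, -15) = -15
n2.2.2 (MIN): min(5, -17, -12, -11) = -17
n2.2 (MAX): max(-15, -17) = -15
n2.3.1 (MIN): min(17, -7, 14, -6) = -7
n2.3.2 (MIN): min(-16, 5, 14) = -16
n2.3.3 (MIN): min(-8, 18, 15) = -8
n2.3 (MAX): max(-7, -16, -8) = -7
n2 (MIN): min(-6, -15, -7) = -15
n0 (MAX): max(-10, -15) = -10
At n0, MAX picks n1 (highest: -10).
At n1, MIN picks n1.1 (lowest: -10).
At n1.1, MAX picks n1.1.1 (highest: -10).
At n1.1.1, MIN picks n1.1.1.2 (lowest: -10).
Terminal value -10.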